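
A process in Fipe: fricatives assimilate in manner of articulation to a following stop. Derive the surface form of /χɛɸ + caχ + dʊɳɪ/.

[χɛpcaqdʊɳɪ]

/ɸ/ is a voiceless bilabial fricative. The following trigger /c/ is a stop, so /ɸ/ must become a stop as well.
The voiceless bilabial stop is [p], so /ɸ/ → [p].
The same rule applies at the second boundary: /χ/ → [q] next to /d/.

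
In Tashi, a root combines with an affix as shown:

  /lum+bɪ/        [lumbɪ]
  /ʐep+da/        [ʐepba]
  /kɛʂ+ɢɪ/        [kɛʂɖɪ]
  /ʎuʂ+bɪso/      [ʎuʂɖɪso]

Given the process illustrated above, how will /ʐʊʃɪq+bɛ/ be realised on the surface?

[ʐʊʃɪqɢɛ]

The data show progressive place assimilation: /d/ → [b] after /p/; /ɢ/ → [ɖ] after /ʂ/; /b/ → [ɖ] after /ʂ/. In each pair only place changes, matching the preceding consonant, while manner and voice stay constant.
No alternation appears in [lumbɪ]: there the adjacent consonants already agree in place (/b/ and /m/ are both bilabial), so this form is consistent with the same rule.
The rule targets /b/ (voiced bilabial stop), which sits after the trigger /q/ (uvular).
The voiced uvular stop is [ɢ], so /b/ → [ɢ].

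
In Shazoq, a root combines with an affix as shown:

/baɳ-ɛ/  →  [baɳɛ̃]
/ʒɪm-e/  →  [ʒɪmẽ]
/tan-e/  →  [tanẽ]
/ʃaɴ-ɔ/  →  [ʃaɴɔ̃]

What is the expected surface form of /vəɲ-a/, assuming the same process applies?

[vəɲã]

The data show progressive nasality assimilation (vowel nasalisation): /ɛ/ → [ɛ̃] after /ɳ/; /e/ → [ẽ] after /m/; /e/ → [ẽ] after /n/; /ɔ/ → [ɔ̃] after /ɴ/ — a vowel is nasalised by an immediately preceding nasal consonant.
/a/ sits next to the nasal /ɲ/ and is therefore nasalised to [ã].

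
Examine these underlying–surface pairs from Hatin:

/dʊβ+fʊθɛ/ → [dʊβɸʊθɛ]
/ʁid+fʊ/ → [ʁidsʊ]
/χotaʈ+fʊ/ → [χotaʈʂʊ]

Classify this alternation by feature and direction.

progressive place assimilation

The segment that alternates is /f/, which surfaces as [ɸ] when adjacent to /β/.
/f/ is labiodental while /β/ is bilabial; the output [ɸ] is bilabial, matching the trigger — so the feature that spreads is place.
Manner and voice are unchanged, so the assimilation is partial, not total.
Checking the remaining alternations: /f/ → [s] after /d/ (labiodental → alveolar, matching alveolar); /f/ → [ʂ] after /ʈ/ (labiodental → retroflex, matching retroflex) — only place changes, and always toward the preceding segment.
Since the segment that changes follows the conditioning segment, the assimilation is progressive.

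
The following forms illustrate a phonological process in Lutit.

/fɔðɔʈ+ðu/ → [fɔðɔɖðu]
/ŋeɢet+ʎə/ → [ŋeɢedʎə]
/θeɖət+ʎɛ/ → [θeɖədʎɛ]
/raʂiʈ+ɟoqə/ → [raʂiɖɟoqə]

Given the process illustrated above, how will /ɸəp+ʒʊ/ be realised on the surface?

The data show regressive voicing assimilation: /ʈ/ → [ɖ] before /ð/; /t/ → [d] before /ʎ/; /ʈ/ → [ɖ] before /ɟ/. In each pair only voicing changes, matching the following consonant, while place and manner stay constant.
The rule targets /p/ (voiceless bilabial stop), which sits before the trigger /ʒ/ (voiced).
Changing only its voicing to voiced gives [b] — the voiced bilabial stop.

[ɸəbʒʊ]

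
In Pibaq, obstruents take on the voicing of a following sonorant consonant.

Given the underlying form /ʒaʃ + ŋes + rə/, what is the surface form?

The rule targets /ʃ/ (voiceless postalveolar fricative), which sits before the trigger /ŋ/ (voiced).
Changing only its voicing to voiced gives [ʒ] — the voiced postalveolar fricative.
At the second juncture, /s/ likewise becomes [z] adjacent to /r/.

[ʒaʒŋezrə]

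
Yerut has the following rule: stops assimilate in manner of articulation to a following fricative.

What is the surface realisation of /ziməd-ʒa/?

The rule targets /d/ (voiced alveolar stop), which sits before the trigger /ʒ/ (fricative).
Changing only its manner to fricative gives [z] — the voiced alveolar fricative.

[ziməzʒa]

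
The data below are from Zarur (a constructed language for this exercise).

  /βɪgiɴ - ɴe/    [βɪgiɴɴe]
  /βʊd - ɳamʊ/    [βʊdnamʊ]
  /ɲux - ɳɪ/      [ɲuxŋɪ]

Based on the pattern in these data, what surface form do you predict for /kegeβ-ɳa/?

The data show progressive place assimilation: /ɳ/ → [n] after /d/; /ɳ/ → [ŋ] after /x/. In each pair only place changes, matching the preceding consonant, while manner and voice stay constant.
Nothing changes in [βɪgiɴɴe]: there the adjacent consonants already agree in place (/ɴ/ and /ɴ/ are both uvular), so this form is consistent with the same rule.
/ɳ/ is a voiced retroflex nasal. The preceding trigger /β/ is bilabial, so /ɳ/ must become bilabial as well.
Changing only its place to bilabial gives [m] — the voiced bilabial nasal.

[kegeβma]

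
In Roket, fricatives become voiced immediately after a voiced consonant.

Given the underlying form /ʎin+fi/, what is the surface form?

/f/ is a voiceless labiodental fricative. The preceding trigger /n/ is voiced, so /f/ must become voiced as well.
A voiced labiodental fricative is [v], so the surface segment is [v].

[ʎinvi]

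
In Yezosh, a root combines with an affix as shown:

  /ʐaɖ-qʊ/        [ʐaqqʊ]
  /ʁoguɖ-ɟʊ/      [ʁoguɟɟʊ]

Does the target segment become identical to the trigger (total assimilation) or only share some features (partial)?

Comparing underlying and surface forms, /ɖ/ → [q] is the alternation; the neighbouring /q/ is constant.
The output [q] is identical to the trigger /q/ — every feature (place, manner, voicing) has been copied — so this is total assimilation.
The remaining alternation confirms this: /ɖ/ → [ɟ] before /ɟ/ — in each case the output is a copy of the following consonant.

total assimilation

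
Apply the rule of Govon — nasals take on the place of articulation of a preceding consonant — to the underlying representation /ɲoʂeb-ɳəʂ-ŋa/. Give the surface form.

[ɲoʂebməʂɳa]

/ɳ/ is a voiced retroflex nasal. The preceding trigger /b/ is bilabial, so /ɳ/ must become bilabial as well.
The voiced bilabial nasal is [m], so /ɳ/ → [m].
The same rule applies at the second boundary: /ŋ/ → [ɳ] next to /ʂ/.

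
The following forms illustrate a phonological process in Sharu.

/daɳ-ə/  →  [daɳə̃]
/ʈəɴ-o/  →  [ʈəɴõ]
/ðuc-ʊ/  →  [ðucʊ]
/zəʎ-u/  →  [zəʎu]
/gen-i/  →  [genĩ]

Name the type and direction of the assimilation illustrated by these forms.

The vowel /ə/ surfaces as nasalised [ə̃] next to the preceding nasal /ɳ/ — it has acquired the [+nasal] feature of its neighbour.
Likewise in the remaining data: /o/ → [õ] after /ɴ/; /i/ → [ĩ] after /n/ — each time a vowel is nasalised next to a preceding nasal.
No change occurs in [ðucʊ], [zəʎu] because the vowel at the boundary is adjacent to an oral consonant, not a nasal (/ʊ/ next to /c/; /u/ next to /ʎ/).
Because the conditioning nasal is to the left of the vowel that changes, the process is progressive (perseverative).

progressive nasality assimilation (vowel nasalisation)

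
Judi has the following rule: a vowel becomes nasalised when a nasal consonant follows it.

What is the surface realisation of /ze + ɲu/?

/e/ sits next to the nasal /ɲ/ and is therefore nasalised to [ẽ].

[zẽɲu]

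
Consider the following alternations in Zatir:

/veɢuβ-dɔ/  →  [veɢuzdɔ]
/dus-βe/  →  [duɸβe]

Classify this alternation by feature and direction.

regressive place assimilation

Comparing underlying and surface forms, /β/ → [z] is the alternation; the neighbouring /d/ is constant.
/β/ is bilabial while /d/ is alveolar; the output [z] is alveolar, matching the trigger — so the feature that spreads is place.
Manner and voice are unchanged, so the assimilation is partial, not total.
The same holds elsewhere in the data: /s/ → [ɸ] before /β/ (alveolar → bilabial, matching bilabial) — only place changes, and always toward the following segment.
Since the segment that changes precedes the conditioning segment, the assimilation is regressive.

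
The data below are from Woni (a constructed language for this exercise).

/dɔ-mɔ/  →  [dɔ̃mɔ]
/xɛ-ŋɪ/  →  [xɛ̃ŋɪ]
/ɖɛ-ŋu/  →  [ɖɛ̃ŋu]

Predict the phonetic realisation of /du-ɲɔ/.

The data show regressive nasality assimilation (vowel nasalisation): /ɔ/ → [ɔ̃] before /m/; /ɛ/ → [ɛ̃] before /ŋ/ — a vowel is nasalised by an immediately following nasal consonant.
The vowel /u/ is adjacent to the following nasal /ɲ/, so it acquires [+nasal] and surfaces as [ũ].

[dũɲɔ]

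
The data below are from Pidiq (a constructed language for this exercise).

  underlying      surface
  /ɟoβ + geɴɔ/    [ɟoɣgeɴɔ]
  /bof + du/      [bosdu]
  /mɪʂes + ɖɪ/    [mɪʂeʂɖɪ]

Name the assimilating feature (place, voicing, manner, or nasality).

place

Comparing underlying and surface forms, /β/ → [ɣ] is the alternation; the neighbouring /g/ is constant.
The change bilabial → velar matches the place of the following /g/, identifying this as place assimilation.
The other alternating forms pattern the same way: /f/ → [s] before /d/ (labiodental → alveolar, matching alveolar); /s/ → [ʂ] before /ɖ/ (alveolar → retroflex, matching retroflex) — only place changes, and always toward the following segment.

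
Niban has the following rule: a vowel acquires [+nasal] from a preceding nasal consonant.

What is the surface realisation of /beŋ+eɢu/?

/e/ sits next to the nasal /ŋ/ and is therefore nasalised to [ẽ].

[beŋẽɢu]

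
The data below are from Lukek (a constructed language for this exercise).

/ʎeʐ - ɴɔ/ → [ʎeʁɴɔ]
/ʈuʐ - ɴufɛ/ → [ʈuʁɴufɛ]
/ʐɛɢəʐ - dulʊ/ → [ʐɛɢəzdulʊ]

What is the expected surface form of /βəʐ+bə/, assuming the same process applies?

The data show regressive place assimilation: /ʐ/ → [ʁ] before /ɴ/; /ʐ/ → [z] before /d/. In each pair only place changes, matching the following consonant, while manner and voice stay constant.
The rule targets /ʐ/ (voiced retroflex fricative), which sits before the trigger /b/ (bilabial).
The voiced bilabial fricative is [β], so /ʐ/ → [β].

[βəβbə]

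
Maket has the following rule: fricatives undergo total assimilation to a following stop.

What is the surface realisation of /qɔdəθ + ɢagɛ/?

[qɔdəɢɢagɛ]

/θ/ is the segment targeted by the rule; it sits immediately before /ɢ/, so it assimilates completely and surfaces as [ɢ].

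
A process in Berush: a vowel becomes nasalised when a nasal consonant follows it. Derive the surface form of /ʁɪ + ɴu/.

[ʁɪ̃ɴu]

The vowel /ɪ/ is adjacent to the following nasal /ɴ/, so it acquires [+nasal] and surfaces as [ɪ̃].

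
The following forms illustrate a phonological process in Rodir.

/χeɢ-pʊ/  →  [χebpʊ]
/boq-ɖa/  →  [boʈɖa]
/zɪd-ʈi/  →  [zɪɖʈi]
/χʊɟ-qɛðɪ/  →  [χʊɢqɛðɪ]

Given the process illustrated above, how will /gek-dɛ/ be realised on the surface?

The data show regressive place assimilation: /ɢ/ → [b] before /p/; /q/ → [ʈ] before /ɖ/; /d/ → [ɖ] before /ʈ/; /ɟ/ → [ɢ] before /q/. In each pair only place changes, matching the following consonant, while manner and voice stay constant.
The rule targets /k/ (voiceless velar stop), which sits before the trigger /d/ (alveolar).
A voiceless alveolar stop is [t], so the surface segment is [t].

[getdɛ]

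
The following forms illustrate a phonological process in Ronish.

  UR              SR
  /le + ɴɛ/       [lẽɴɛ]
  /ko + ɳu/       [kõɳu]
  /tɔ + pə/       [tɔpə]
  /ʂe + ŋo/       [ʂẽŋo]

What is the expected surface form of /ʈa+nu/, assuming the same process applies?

[ʈãnu]

The data show regressive nasality assimilation (vowel nasalisation): /e/ → [ẽ] before /ɴ/; /o/ → [õ] before /ɳ/; /e/ → [ẽ] before /ŋ/ — a vowel is nasalised by an immediately following nasal consonant.
No change occurs in [tɔpə] because the vowel at the boundary is adjacent to an oral consonant, not a nasal (/ɔ/ next to /p/).
The vowel /a/ is adjacent to the following nasal /n/, so it acquires [+nasal] and surfaces as [ã].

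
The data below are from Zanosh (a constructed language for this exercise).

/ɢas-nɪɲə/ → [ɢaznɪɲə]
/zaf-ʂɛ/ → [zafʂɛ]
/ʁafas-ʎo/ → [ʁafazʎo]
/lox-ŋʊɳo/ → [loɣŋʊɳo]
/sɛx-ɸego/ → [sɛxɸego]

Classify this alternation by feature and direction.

regressive voicing assimilation

The segment that alternates is /s/, which surfaces as [z] when adjacent to /n/.
/s/ is voiceless while /n/ is voiced; the output [z] is voiced, matching the trigger — so the feature that spreads is voicing.
Place and manner are unchanged, so the assimilation is partial, not total.
The same holds elsewhere in the data: /s/ → [z] before /ʎ/ (voiceless → voiced, matching voiced); /x/ → [ɣ] before /ŋ/ (voiceless → voiced, matching voiced) — only voicing changes, and always toward the following segment.
Nothing changes in [zafʂɛ], [sɛxɸego]: there the adjacent consonants already agree in voicing (/f/ and /ʂ/ are both voiceless; /x/ and /ɸ/ are both voiceless), so these forms are consistent with the same rule.
Since the segment that changes precedes the conditioning segment, the assimilation is regressive.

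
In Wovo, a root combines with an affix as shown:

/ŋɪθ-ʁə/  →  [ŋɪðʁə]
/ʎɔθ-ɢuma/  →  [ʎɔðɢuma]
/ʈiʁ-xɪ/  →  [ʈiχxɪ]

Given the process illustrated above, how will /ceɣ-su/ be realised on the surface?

The data show regressive voicing assimilation: /θ/ → [ð] before /ʁ/; /θ/ → [ð] before /ɢ/; /ʁ/ → [χ] before /x/. In each pair only voicing changes, matching the following consonant, while place and manner stay constant.
The rule targets /ɣ/ (voiced velar fricative), which sits before the trigger /s/ (voiceless).
A voiceless velar fricative is [x], so the surface segment is [x].

[cexsu]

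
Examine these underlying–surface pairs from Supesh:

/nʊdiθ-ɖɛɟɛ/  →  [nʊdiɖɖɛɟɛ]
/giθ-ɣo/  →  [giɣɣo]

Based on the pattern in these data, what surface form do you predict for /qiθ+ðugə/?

The data show regressive total assimilation (/θ/ → [ɖ] before /ɖ/; /θ/ → [ɣ] before /ɣ/): in every case the target segment becomes identical to its following neighbour, copying more than a single feature.
/θ/ is the segment targeted by the rule; it sits immediately before /ð/, so it assimilates completely and surfaces as [ð].

[qiððugə]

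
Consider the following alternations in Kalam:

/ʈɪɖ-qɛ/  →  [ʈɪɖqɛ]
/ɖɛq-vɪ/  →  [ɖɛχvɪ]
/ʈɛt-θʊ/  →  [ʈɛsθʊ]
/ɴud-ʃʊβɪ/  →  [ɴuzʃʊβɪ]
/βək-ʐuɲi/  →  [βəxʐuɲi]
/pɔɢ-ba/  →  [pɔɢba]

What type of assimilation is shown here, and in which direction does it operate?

regressive manner assimilation

Underlying /q/ is realised as [χ] next to /v/; /v/ itself does not change.
/q/ is a stop while /v/ is a fricative; the output [χ] is a fricative, matching the trigger — so the feature that spreads is manner.
Place and voice are unchanged, so the assimilation is partial, not total.
The other alternating forms pattern the same way: /t/ → [s] before /θ/ (stop → fricative, matching a fricative); /d/ → [z] before /ʃ/ (stop → fricative, matching a fricative); /k/ → [x] before /ʐ/ (stop → fricative, matching a fricative) — only manner changes, and always toward the following segment.
Nothing changes in [ʈɪɖqɛ], [pɔɢba]: there the adjacent consonants already agree in manner (/ɖ/ and /q/ are both stops; /ɢ/ and /b/ are both stops), so these forms are consistent with the same rule.
The trigger is the following segment, so the direction is regressive (anticipatory).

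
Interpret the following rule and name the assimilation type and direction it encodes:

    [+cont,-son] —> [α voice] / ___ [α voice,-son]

The shared variable α links the value of [voice] on the target to the same value on the neighbouring segment, so voicing is the feature that assimilates.
Since the environment is written after the underscore, the trigger follows the target; the direction is regressive.

regressive voicing assimilation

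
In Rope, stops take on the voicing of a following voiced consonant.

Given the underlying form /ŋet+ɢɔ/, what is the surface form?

The rule targets /t/ (voiceless alveolar stop), which sits before the trigger /ɢ/ (voiced).
Changing only its voicing to voiced gives [d] — the voiced alveolar stop.

[ŋedɢɔ]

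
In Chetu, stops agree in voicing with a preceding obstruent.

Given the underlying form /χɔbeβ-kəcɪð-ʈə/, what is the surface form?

[χɔbeβgəcɪðɖə]

The rule targets /k/ (voiceless velar stop), which sits after the trigger /β/ (voiced).
Changing only its voicing to voiced gives [g] — the voiced velar stop.
The same rule applies at the second boundary: /ʈ/ → [ɖ] next to /ð/.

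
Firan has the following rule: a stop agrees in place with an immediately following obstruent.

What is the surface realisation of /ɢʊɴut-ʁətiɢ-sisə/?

/t/ is a voiceless alveolar stop. The following trigger /ʁ/ is uvular, so /t/ must become uvular as well.
A voiceless uvular stop is [q], so the surface segment is [q].
The same rule applies at the second boundary: /ɢ/ → [d] next to /s/.

[ɢʊɴuqʁətidsisə]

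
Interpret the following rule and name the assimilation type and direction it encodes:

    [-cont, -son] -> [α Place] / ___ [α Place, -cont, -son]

regressive place assimilation

The shared variable α links the value of the place features (abbreviated [Place]) on the target to the same value on the neighbouring segment, so place is the feature that assimilates.
The conditioning segment sits to the right of the focus bar, meaning the trigger follows the segment that changes — regressive assimilation.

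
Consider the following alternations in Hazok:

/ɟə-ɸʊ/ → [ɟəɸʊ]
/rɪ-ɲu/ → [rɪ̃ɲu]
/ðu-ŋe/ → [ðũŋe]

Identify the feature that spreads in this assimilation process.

nasality

The vowel /ɪ/ surfaces as nasalised [ɪ̃] next to the following nasal /ɲ/ — it has acquired the [+nasal] feature of its neighbour.
The other form shows the same pattern: /u/ → [ũ] before /ŋ/ — each time a vowel is nasalised next to a following nasal.
No change occurs in [ɟəɸʊ] because the vowel at the boundary is adjacent to an oral consonant, not a nasal (/ə/ next to /ɸ/).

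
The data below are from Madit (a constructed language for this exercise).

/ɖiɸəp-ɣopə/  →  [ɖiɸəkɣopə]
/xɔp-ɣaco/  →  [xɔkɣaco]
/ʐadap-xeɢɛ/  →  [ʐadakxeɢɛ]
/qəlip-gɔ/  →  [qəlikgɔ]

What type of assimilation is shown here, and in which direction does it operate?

Comparing underlying and surface forms, /p/ → [k] is the alternation; the neighbouring /ɣ/ is constant.
The change bilabial → velar matches the place of the following /ɣ/, identifying this as place assimilation.
Manner and voice are unchanged, so the assimilation is partial, not total.
Checking the remaining alternations: /p/ → [k] before /x/ (bilabial → velar, matching velar); /p/ → [k] before /g/ (bilabial → velar, matching velar) — only place changes, and always toward the following segment.
The trigger is the following segment, so the direction is regressive (anticipatory).

regressive place assimilation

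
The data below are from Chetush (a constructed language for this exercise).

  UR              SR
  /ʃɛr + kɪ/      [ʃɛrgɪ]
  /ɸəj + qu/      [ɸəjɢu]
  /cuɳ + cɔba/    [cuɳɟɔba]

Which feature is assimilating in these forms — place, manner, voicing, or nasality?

voicing

The segment that alternates is /k/, which surfaces as [g] when adjacent to /r/.
/k/ is voiceless while /r/ is voiced; the output [g] is voiced, matching the trigger — so the feature that spreads is voicing.
Checking the remaining alternations: /q/ → [ɢ] after /j/ (voiceless → voiced, matching voiced); /c/ → [ɟ] after /ɳ/ (voiceless → voiced, matching voiced) — only voicing changes, and always toward the preceding segment.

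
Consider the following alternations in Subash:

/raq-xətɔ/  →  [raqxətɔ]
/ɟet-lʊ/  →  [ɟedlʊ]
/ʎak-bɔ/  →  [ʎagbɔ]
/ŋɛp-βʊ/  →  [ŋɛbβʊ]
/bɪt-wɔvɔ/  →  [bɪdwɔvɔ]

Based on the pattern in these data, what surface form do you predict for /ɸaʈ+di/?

The data show regressive voicing assimilation: /t/ → [d] before /l/; /k/ → [g] before /b/; /p/ → [b] before /β/; /t/ → [d] before /w/. In each pair only voicing changes, matching the following consonant, while place and manner stay constant.
Nothing changes in [raqxətɔ]: there the adjacent consonants already agree in voicing (/q/ and /x/ are both voiceless), so this form is consistent with the same rule.
/ʈ/ is a voiceless retroflex stop. The following trigger /d/ is voiced, so /ʈ/ must become voiced as well.
Changing only its voicing to voiced gives [ɖ] — the voiced retroflex stop.

[ɸaɖdi]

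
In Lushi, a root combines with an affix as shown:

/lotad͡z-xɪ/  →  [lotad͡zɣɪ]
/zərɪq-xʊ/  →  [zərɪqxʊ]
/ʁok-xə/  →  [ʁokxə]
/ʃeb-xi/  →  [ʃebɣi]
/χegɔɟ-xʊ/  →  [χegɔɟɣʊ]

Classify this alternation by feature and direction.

progressive voicing assimilation

Underlying /x/ is realised as [ɣ] next to /d͡z/; /d͡z/ itself does not change.
/x/ is voiceless while /d͡z/ is voiced; the output [ɣ] is voiced, matching the trigger — so the feature that spreads is voicing.
Place and manner are unchanged, so the assimilation is partial, not total.
The same holds elsewhere in the data: /x/ → [ɣ] after /b/ (voiceless → voiced, matching voiced); /x/ → [ɣ] after /ɟ/ (voiceless → voiced, matching voiced) — only voicing changes, and always toward the preceding segment.
No alternation appears in [zərɪqxʊ], [ʁokxə]: there the adjacent consonants already agree in voicing (/x/ and /q/ are both voiceless; /x/ and /k/ are both voiceless), so these forms are consistent with the same rule.
The trigger is the preceding segment, so the direction is progressive (perseverative).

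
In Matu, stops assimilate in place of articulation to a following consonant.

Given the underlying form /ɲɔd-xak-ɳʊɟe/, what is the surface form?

[ɲɔgxaʈɳʊɟe]

The rule targets /d/ (voiced alveolar stop), which sits before the trigger /x/ (velar).
Changing only its place to velar gives [g] — the voiced velar stop.
At the second juncture, /k/ likewise becomes [ʈ] adjacent to /ɳ/.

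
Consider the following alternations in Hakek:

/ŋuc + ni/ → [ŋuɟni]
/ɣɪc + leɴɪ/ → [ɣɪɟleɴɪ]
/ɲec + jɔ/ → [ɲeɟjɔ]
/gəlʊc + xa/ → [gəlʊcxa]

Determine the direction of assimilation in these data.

The segment that alternates is /c/, which surfaces as [ɟ] when adjacent to /n/.
/c/ is voiceless while /n/ is voiced; the output [ɟ] is voiced, matching the trigger — so the feature that spreads is voicing.
Checking the remaining alternations: /c/ → [ɟ] before /l/ (voiceless → voiced, matching voiced); /c/ → [ɟ] before /j/ (voiceless → voiced, matching voiced) — only voicing changes, and always toward the following segment.
Nothing changes in [gəlʊcxa]: there the adjacent consonants already agree in voicing (/c/ and /x/ are both voiceless), so this form is consistent with the same rule.
Since the segment that changes precedes the conditioning segment, the assimilation is regressive.

regressive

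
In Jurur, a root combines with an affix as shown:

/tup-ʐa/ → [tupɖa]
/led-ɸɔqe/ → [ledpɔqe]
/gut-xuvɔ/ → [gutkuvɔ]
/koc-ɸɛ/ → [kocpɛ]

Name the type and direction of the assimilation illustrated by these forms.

progressive manner assimilation

Comparing underlying and surface forms, /ʐ/ → [ɖ] is the alternation; the neighbouring /p/ is constant.
The change fricative → stop matches the manner of the preceding /p/, identifying this as manner assimilation.
Place and voice are unchanged, so the assimilation is partial, not total.
Checking the remaining alternations: /ɸ/ → [p] after /d/ (fricative → stop, matching a stop); /x/ → [k] after /t/ (fricative → stop, matching a stop); /ɸ/ → [p] after /c/ (fricative → stop, matching a stop) — only manner changes, and always toward the preceding segment.
The trigger is the preceding segment, so the direction is progressive (perseverative).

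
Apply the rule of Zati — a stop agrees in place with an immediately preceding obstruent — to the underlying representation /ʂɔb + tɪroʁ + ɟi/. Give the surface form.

[ʂɔbpɪroʁɢi]

/t/ is a voiceless alveolar stop. The preceding trigger /b/ is bilabial, so /t/ must become bilabial as well.
Changing only its place to bilabial gives [p] — the voiceless bilabial stop.
The same rule applies at the second boundary: /ɟ/ → [ɢ] next to /ʁ/.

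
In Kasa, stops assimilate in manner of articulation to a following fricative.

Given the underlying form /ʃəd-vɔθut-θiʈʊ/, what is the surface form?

[ʃəzvɔθusθiʈʊ]

/d/ is a voiced alveolar stop. The following trigger /v/ is a fricative, so /d/ must become a fricative as well.
The voiced alveolar fricative is [z], so /d/ → [z].
At the second juncture, /t/ likewise becomes [s] adjacent to /θ/.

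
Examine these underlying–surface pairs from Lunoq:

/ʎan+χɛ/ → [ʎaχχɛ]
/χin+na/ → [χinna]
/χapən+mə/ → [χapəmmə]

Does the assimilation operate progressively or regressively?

The segment that alternates is /n/, which surfaces as [χ] when adjacent to /χ/.
The output [χ] is identical to the trigger /χ/ — every feature (place, manner, voicing) has been copied — so this is total assimilation.
The remaining alternation confirms this: /n/ → [m] before /m/ — in each case the output is a copy of the following consonant.
In [χinna] the two consonants at the boundary are already identical (/n/ + /n/), so the rule applies vacuously and nothing changes.
The trigger is the following segment, so the direction is regressive (anticipatory).

regressive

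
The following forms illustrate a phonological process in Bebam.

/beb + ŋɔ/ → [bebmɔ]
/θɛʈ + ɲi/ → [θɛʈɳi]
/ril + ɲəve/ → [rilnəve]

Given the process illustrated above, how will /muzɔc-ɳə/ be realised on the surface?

The data show progressive place assimilation: /ŋ/ → [m] after /b/; /ɲ/ → [ɳ] after /ʈ/; /ɲ/ → [n] after /l/. In each pair only place changes, matching the preceding consonant, while manner and voice stay constant.
The rule targets /ɳ/ (voiced retroflex nasal), which sits after the trigger /c/ (palatal).
The voiced palatal nasal is [ɲ], so /ɳ/ → [ɲ].

[muzɔcɲə]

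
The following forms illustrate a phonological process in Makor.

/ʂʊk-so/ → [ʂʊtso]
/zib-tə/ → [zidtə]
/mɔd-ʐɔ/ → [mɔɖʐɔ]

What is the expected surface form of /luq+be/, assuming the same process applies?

[lupbe]

The data show regressive place assimilation: /k/ → [t] before /s/; /b/ → [d] before /t/; /d/ → [ɖ] before /ʐ/. In each pair only place changes, matching the following consonant, while manner and voice stay constant.
The rule targets /q/ (voiceless uvular stop), which sits before the trigger /b/ (bilabial).
Changing only its place to bilabial gives [p] — the voiceless bilabial stop.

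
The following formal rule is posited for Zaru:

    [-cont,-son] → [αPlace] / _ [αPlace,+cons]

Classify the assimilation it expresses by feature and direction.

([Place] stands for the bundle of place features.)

regressive place assimilation

The shared variable α links the value of the place features (abbreviated [Place]) on the target to the same value on the neighbouring segment, so place is the feature that assimilates.
The conditioning segment sits to the right of the focus bar, meaning the trigger follows the segment that changes — regressive assimilation.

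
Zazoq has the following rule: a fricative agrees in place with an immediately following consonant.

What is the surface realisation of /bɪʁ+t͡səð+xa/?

[bɪzt͡səɣxa]

The rule targets /ʁ/ (voiced uvular fricative), which sits before the trigger /t͡s/ (alveolar).
Changing only its place to alveolar gives [z] — the voiced alveolar fricative.
The same rule applies at the second boundary: /ð/ → [ɣ] next to /x/.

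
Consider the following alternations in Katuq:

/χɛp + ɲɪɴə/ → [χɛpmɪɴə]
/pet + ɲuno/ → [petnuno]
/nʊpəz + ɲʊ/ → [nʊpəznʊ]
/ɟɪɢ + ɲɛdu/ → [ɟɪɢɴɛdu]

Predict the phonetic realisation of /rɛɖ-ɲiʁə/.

The data show progressive place assimilation: /ɲ/ → [m] after /p/; /ɲ/ → [n] after /t/; /ɲ/ → [n] after /z/; /ɲ/ → [ɴ] after /ɢ/. In each pair only place changes, matching the preceding consonant, while manner and voice stay constant.
The rule targets /ɲ/ (voiced palatal nasal), which sits after the trigger /ɖ/ (retroflex).
A voiced retroflex nasal is [ɳ], so the surface segment is [ɳ].

[rɛɖɳiʁə]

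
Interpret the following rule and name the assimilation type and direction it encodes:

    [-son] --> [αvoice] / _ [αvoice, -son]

The rule copies [voice] from the environment onto the target, so the assimilating feature is voicing.
The conditioning segment sits to the right of the focus bar, meaning the trigger follows the segment that changes — regressive assimilation.

regressive voicing assimilation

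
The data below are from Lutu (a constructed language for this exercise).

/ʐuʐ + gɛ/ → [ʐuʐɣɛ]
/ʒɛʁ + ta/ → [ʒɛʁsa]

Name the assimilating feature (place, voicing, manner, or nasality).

manner

Underlying /g/ is realised as [ɣ] next to /ʐ/; /ʐ/ itself does not change.
/g/ is a stop while /ʐ/ is a fricative; the output [ɣ] is a fricative, matching the trigger — so the feature that spreads is manner.
Checking the remaining alternation: /t/ → [s] after /ʁ/ (stop → fricative, matching a fricative) — only manner changes, and always toward the preceding segment.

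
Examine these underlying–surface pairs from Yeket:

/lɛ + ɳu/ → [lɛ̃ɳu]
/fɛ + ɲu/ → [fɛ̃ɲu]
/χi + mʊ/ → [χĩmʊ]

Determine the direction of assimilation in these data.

The vowel /ɛ/ surfaces as nasalised [ɛ̃] next to the following nasal /ɳ/ — it has acquired the [+nasal] feature of its neighbour.
Likewise in the remaining data: /ɛ/ → [ɛ̃] before /ɲ/; /i/ → [ĩ] before /m/ — each time a vowel is nasalised next to a following nasal.
Because the conditioning nasal is to the right of the vowel that changes, the process is regressive (anticipatory).

regressive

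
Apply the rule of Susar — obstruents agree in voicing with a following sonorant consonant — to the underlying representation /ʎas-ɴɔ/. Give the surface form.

[ʎazɴɔ]

The rule targets /s/ (voiceless alveolar fricative), which sits before the trigger /ɴ/ (voiced).
The voiced alveolar fricative is [z], so /s/ → [z].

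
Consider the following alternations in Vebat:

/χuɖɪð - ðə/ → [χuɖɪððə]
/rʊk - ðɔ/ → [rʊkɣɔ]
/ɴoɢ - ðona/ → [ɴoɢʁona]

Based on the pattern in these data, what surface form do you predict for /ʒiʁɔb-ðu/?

The data show progressive place assimilation: /ð/ → [ɣ] after /k/; /ð/ → [ʁ] after /ɢ/. In each pair only place changes, matching the preceding consonant, while manner and voice stay constant.
No alternation appears in [χuɖɪððə]: there the adjacent consonants already agree in place (/ð/ and /ð/ are both dental), so this form is consistent with the same rule.
/ð/ is a voiced dental fricative. The preceding trigger /b/ is bilabial, so /ð/ must become bilabial as well.
A voiced bilabial fricative is [β], so the surface segment is [β].

[ʒiʁɔbβu]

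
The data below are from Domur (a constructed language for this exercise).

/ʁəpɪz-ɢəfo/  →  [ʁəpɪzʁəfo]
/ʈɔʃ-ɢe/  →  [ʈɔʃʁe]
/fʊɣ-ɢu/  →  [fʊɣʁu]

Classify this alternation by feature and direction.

progressive manner assimilation

Comparing underlying and surface forms, /ɢ/ → [ʁ] is the alternation; the neighbouring /z/ is constant.
The change stop → fricative matches the manner of the preceding /z/, identifying this as manner assimilation.
Place and voice are unchanged, so the assimilation is partial, not total.
The other alternating forms pattern the same way: /ɢ/ → [ʁ] after /ʃ/ (stop → fricative, matching a fricative); /ɢ/ → [ʁ] after /ɣ/ (stop → fricative, matching a fricative) — only manner changes, and always toward the preceding segment.
The trigger is the preceding segment, so the direction is progressive (perseverative).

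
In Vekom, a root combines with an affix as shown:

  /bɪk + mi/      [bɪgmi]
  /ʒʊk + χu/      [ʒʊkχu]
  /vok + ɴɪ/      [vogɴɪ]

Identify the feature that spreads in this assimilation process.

voicing

The segment that alternates is /k/, which surfaces as [g] when adjacent to /m/.
The change voiceless → voiced matches the voicing of the following /m/, identifying this as voicing assimilation.
The other alternating form patterns the same way: /k/ → [g] before /ɴ/ (voiceless → voiced, matching voiced) — only voicing changes, and always toward the following segment.
No alternation appears in [ʒʊkχu]: there the adjacent consonants already agree in voicing (/k/ and /χ/ are both voiceless), so this form is consistent with the same rule.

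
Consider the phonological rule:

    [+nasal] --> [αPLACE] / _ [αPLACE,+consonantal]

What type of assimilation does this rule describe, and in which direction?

The shared variable α links the value of the place features (abbreviated [PLACE]) on the target to the same value on the neighbouring segment, so place is the feature that assimilates.
Since the environment is written after the underscore, the trigger follows the target; the direction is regressive.

regressive place assimilation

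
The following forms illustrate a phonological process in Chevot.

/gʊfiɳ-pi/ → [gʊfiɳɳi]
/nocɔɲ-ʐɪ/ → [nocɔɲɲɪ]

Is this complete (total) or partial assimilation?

total assimilation

Comparing underlying and surface forms, /p/ → [ɳ] is the alternation; the neighbouring /ɳ/ is constant.
The output [ɳ] is identical to the trigger /ɳ/ — every feature (place, manner, voicing) has been copied — so this is total assimilation.
The other form behaves the same way: /ʐ/ → [ɲ] after /ɲ/ — in each case the output is a copy of the preceding consonant.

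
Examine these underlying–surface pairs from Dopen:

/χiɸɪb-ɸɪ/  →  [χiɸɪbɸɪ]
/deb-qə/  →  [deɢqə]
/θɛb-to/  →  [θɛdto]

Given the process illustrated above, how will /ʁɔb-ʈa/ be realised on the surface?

The data show regressive place assimilation: /b/ → [ɢ] before /q/; /b/ → [d] before /t/. In each pair only place changes, matching the following consonant, while manner and voice stay constant.
No alternation appears in [χiɸɪbɸɪ]: there the adjacent consonants already agree in place (/b/ and /ɸ/ are both bilabial), so this form is consistent with the same rule.
/b/ is a voiced bilabial stop. The following trigger /ʈ/ is retroflex, so /b/ must become retroflex as well.
The voiced retroflex stop is [ɖ], so /b/ → [ɖ].

[ʁɔɖʈa]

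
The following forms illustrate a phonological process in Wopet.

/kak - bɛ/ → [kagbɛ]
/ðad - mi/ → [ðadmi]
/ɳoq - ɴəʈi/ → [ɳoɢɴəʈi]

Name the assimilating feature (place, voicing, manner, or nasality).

voicing

The segment that alternates is /k/, which surfaces as [g] when adjacent to /b/.
The change voiceless → voiced matches the voicing of the following /b/, identifying this as voicing assimilation.
The same holds elsewhere in the data: /q/ → [ɢ] before /ɴ/ (voiceless → voiced, matching voiced) — only voicing changes, and always toward the following segment.
No alternation appears in [ðadmi]: there the adjacent consonants already agree in voicing (/d/ and /m/ are both voiced), so this form is consistent with the same rule.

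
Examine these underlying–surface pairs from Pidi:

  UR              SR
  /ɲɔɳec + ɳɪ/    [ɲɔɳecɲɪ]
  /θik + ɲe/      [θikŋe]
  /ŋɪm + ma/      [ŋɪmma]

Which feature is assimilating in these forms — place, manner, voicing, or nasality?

Comparing underlying and surface forms, /ɳ/ → [ɲ] is the alternation; the neighbouring /c/ is constant.
/ɳ/ is retroflex while /c/ is palatal; the output [ɲ] is palatal, matching the trigger — so the feature that spreads is place.
Checking the remaining alternation: /ɲ/ → [ŋ] after /k/ (palatal → velar, matching velar) — only place changes, and always toward the preceding segment.
No alternation appears in [ŋɪmma]: there the adjacent consonants already agree in place (/m/ and /m/ are both bilabial), so this form is consistent with the same rule.

place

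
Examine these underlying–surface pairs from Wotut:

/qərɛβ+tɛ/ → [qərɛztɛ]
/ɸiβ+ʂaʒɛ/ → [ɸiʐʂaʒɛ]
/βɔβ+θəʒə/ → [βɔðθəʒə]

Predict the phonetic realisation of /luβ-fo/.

The data show regressive place assimilation: /β/ → [z] before /t/; /β/ → [ʐ] before /ʂ/; /β/ → [ð] before /θ/. In each pair only place changes, matching the following consonant, while manner and voice stay constant.
The rule targets /β/ (voiced bilabial fricative), which sits before the trigger /f/ (labiodental).
The voiced labiodental fricative is [v], so /β/ → [v].

[luvfo]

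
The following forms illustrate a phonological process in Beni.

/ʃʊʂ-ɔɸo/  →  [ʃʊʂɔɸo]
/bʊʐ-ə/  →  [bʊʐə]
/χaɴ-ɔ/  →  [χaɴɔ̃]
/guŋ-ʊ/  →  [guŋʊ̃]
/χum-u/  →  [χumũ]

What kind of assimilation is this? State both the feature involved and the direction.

The vowel /ɔ/ surfaces as nasalised [ɔ̃] next to the preceding nasal /ɴ/ — it has acquired the [+nasal] feature of its neighbour.
The other forms show the same pattern: /ʊ/ → [ʊ̃] after /ŋ/; /u/ → [ũ] after /m/ — each time a vowel is nasalised next to a preceding nasal.
No change occurs in [ʃʊʂɔɸo], [bʊʐə] because the vowel at the boundary is adjacent to an oral consonant, not a nasal (/ɔ/ next to /ʂ/; /ə/ next to /ʐ/).
Because the conditioning nasal is to the left of the vowel that changes, the process is progressive (perseverative).

progressive nasality assimilation (vowel nasalisation)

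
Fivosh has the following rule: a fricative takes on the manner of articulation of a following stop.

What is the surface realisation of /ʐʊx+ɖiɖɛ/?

[ʐʊkɖiɖɛ]

The rule targets /x/ (voiceless velar fricative), which sits before the trigger /ɖ/ (stop).
The voiceless velar stop is [k], so /x/ → [k].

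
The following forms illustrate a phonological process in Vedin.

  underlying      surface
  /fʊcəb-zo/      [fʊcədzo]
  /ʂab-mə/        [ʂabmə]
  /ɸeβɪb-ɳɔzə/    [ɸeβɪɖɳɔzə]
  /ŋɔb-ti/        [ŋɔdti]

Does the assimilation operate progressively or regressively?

Underlying /b/ is realised as [d] next to /z/; /z/ itself does not change.
/b/ is bilabial while /z/ is alveolar; the output [d] is alveolar, matching the trigger — so the feature that spreads is place.
The same holds elsewhere in the data: /b/ → [ɖ] before /ɳ/ (bilabial → retroflex, matching retroflex); /b/ → [d] before /t/ (bilabial → alveolar, matching alveolar) — only place changes, and always toward the following segment.
No alternation appears in [ʂabmə]: there the adjacent consonants already agree in place (/b/ and /m/ are both bilabial), so this form is consistent with the same rule.
Since the segment that changes precedes the conditioning segment, the assimilation is regressive.

regressive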